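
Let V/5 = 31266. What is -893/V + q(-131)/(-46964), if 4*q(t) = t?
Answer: -73638089/14683764240 ≈ -0.0050149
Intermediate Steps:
V = 156330 (V = 5*31266 = 156330)
q(t) = t/4
-893/V + q(-131)/(-46964) = -893/156330 + ((1/4)*(-131))/(-46964) = -893*1/156330 - 131/4*(-1/46964) = -893/156330 + 131/187856 = -73638089/14683764240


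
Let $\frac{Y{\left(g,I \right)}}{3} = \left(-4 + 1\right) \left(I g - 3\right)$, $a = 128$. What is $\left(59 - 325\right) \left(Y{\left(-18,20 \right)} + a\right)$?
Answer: $-903070$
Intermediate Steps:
$Y{\left(g,I \right)} = 27 - 9 I g$ ($Y{\left(g,I \right)} = 3 \left(-4 + 1\right) \left(I g - 3\right) = 3 \left(- 3 \left(-3 + I g\right)\right) = 3 \left(9 - 3 I g\right) = 27 - 9 I g$)
$\left(59 - 325\right) \left(Y{\left(-18,20 \right)} + a\right) = \left(59 - 325\right) \left(\left(27 - 180 \left(-18\right)\right) + 128\right) = - 266 \left(\left(27 + 3240\right) + 128\right) = - 266 \left(3267 + 128\right) = \left(-266\right) 3395 = -903070$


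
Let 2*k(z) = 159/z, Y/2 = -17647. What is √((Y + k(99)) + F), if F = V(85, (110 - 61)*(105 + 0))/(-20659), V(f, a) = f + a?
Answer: I*√65614613876806566/1363494 ≈ 187.87*I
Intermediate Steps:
V(f, a) = a + f
Y = -35294 (Y = 2*(-17647) = -35294)
k(z) = 159/(2*z) (k(z) = (159/z)/2 = 159/(2*z))
F = -5230/20659 (F = ((110 - 61)*(105 + 0) + 85)/(-20659) = (49*105 + 85)*(-1/20659) = (5145 + 85)*(-1/20659) = 5230*(-1/20659) = -5230/20659 ≈ -0.25316)
√((Y + k(99)) + F) = √((-35294 + (159/2)/99) - 5230/20659) = √((-35294 + (159/2)*(1/99)) - 5230/20659) = √((-35294 + 53/66) - 5230/20659) = √(-2329351/66 - 5230/20659) = √(-48122407489/1363494) = I*√65614613876806566/1363494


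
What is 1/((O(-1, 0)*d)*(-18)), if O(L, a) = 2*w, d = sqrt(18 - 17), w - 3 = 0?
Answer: -1/108 ≈ -0.0092593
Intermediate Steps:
w = 3 (w = 3 + 0 = 3)
d = 1 (d = sqrt(1) = 1)
O(L, a) = 6 (O(L, a) = 2*3 = 6)
1/((O(-1, 0)*d)*(-18)) = 1/((6*1)*(-18)) = 1/(6*(-18)) = 1/(-108) = -1/108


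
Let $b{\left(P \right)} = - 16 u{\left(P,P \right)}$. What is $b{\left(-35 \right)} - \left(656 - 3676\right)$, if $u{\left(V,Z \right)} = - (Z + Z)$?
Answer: $1900$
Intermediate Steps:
$u{\left(V,Z \right)} = - 2 Z$
$b{\left(P \right)} = 32 P$ ($b{\left(P \right)} = - 16 \left(- 2 P\right) = 32 P$)
$b{\left(-35 \right)} - \left(656 - 3676\right) = 32 \left(-35\right) - \left(656 - 3676\right) = -1120 - -3020 = -1120 + 3020 = 1900$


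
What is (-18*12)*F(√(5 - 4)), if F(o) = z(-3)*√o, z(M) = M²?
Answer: -1944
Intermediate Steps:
F(o) = 9*√o (F(o) = (-3)²*√o = 9*√o)
(-18*12)*F(√(5 - 4)) = (-18*12)*(9*√(√(5 - 4))) = -1944*√(√1) = -1944*√1 = -1944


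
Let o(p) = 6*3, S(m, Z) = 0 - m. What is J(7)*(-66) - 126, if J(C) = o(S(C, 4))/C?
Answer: -2070/7 ≈ -295.71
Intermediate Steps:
S(m, Z) = -m
o(p) = 18
J(C) = 18/C
J(7)*(-66) - 126 = (18/7)*(-66) - 126 = -1188/7 - 126 = -2070/7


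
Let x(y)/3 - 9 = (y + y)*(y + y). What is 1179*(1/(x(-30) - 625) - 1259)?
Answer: -15143449743/10202 ≈ -1.4844e+6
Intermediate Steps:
x(y) = 27 + 12*y**2 (x(y) = 27 + 3*((y + y)*(y + y)) = 27 + 3*((2*y)*(2*y)) = 27 + 3*(4*y**2) = 27 + 12*y**2)
1179*(1/(x(-30) - 625) - 1259) = 1179*(1/((27 + 12*(-30)**2) - 625) - 1259) = 1179*(1/((27 + 12*900) - 625) - 1259) = 1179*(1/((27 + 10800) - 625) - 1259) = 1179*(1/(10827 - 625) - 1259) = 1179*(1/10202 - 1259) = 1179*(-12844317/10202) = -15143449743/10202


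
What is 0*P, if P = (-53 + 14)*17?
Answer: 0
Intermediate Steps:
P = -663 (P = -39*17 = -663)
0*P = 0*(-663) = 0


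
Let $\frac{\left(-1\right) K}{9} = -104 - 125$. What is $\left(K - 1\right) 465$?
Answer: $957900$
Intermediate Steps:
$K = 2061$ ($K = - 9 \left(-104 - 125\right) = \left(-9\right) \left(-229\right) = 2061$)
$\left(K - 1\right) 465 = \left(2061 - 1\right) 465 = 2060 \cdot 465 = 957900$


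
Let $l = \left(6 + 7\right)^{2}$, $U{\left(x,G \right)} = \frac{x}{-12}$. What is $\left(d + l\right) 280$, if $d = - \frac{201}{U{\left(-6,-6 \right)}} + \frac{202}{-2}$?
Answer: $-93520$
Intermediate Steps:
$U{\left(x,G \right)} = - \frac{x}{12}$ ($U{\left(x,G \right)} = x \left(- \frac{1}{12}\right) = - \frac{x}{12}$)
$d = -503$ ($d = - \frac{201}{\left(- \frac{1}{12}\right) \left(-6\right)} + \frac{202}{-2} = - 201 \frac{1}{\frac{1}{2}} + 202 \left(- \frac{1}{2}\right) = \left(-201\right) 2 - 101 = -402 - 101 = -503$)
$l = 169$ ($l = 13^{2} = 169$)
$\left(d + l\right) 280 = \left(-503 + 169\right) 280 = \left(-334\right) 280 = -93520$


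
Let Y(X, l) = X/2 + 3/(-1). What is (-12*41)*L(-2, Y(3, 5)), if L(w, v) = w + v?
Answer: 1722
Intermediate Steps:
Y(X, l) = -3 + X/2 (Y(X, l) = X*(½) + 3*(-1) = X/2 - 3 = -3 + X/2)
L(w, v) = v + w
(-12*41)*L(-2, Y(3, 5)) = (-12*41)*((-3 + (½)*3) - 2) = -492*((-3 + 3/2) - 2) = -492*(-3/2 - 2) = -492*(-7/2) = 1722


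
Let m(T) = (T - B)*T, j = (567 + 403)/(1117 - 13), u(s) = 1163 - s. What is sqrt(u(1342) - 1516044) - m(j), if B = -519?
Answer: -139181905/304704 + I*sqrt(1516223) ≈ -456.78 + 1231.3*I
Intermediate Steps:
j = 485/552 (j = 970/1104 = 970*(1/1104) = 485/552 ≈ 0.87862)
m(T) = T*(519 + T) (m(T) = (T - 1*(-519))*T = (T + 519)*T = (519 + T)*T = T*(519 + T))
sqrt(u(1342) - 1516044) - m(j) = sqrt((1163 - 1*1342) - 1516044) - 485*(519 + 485/552)/552 = sqrt((1163 - 1342) - 1516044) - 485*286973/(552*552) = sqrt(-179 - 1516044) - 1*139181905/304704 = sqrt(-1516223) - 139181905/304704 = I*sqrt(1516223) - 139181905/304704 = -139181905/304704 + I*sqrt(1516223)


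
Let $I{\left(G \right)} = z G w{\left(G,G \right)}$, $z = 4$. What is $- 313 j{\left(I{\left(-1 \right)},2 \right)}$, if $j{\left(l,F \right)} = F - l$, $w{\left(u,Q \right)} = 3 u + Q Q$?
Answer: $1878$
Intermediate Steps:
$w{\left(u,Q \right)} = Q^{2} + 3 u$ ($w{\left(u,Q \right)} = 3 u + Q^{2} = Q^{2} + 3 u$)
$I{\left(G \right)} = 4 G \left(G^{2} + 3 G\right)$
$- 313 j{\left(I{\left(-1 \right)},2 \right)} = - 313 \left(2 - 4 \left(-1\right)^{2} \left(3 - 1\right)\right) = - 313 \left(2 - 4 \cdot 1 \cdot 2\right) = - 313 \left(2 - 8\right) = \left(-313\right) \left(-6\right) = 1878$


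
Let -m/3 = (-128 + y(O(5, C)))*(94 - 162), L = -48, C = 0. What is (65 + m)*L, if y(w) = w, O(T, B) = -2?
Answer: 1269840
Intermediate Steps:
m = -26520 (m = -3*(-128 - 2)*(94 - 162) = -(-390)*(-68) = -3*8840 = -26520)
(65 + m)*L = (65 - 26520)*(-48) = -26455*(-48) = 1269840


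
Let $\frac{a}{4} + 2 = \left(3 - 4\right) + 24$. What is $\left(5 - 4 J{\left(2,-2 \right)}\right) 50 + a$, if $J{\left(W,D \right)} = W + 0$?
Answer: $-66$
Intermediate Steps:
$J{\left(W,D \right)} = W$
$a = 84$ ($a = -8 + 4 \left(\left(3 - 4\right) + 24\right) = -8 + 4 \left(-1 + 24\right) = -8 + 4 \cdot 23 = -8 + 92 = 84$)
$\left(5 - 4 J{\left(2,-2 \right)}\right) 50 + a = \left(5 - 8\right) 50 + 84 = \left(-3\right) 50 + 84 = -150 + 84 = -66$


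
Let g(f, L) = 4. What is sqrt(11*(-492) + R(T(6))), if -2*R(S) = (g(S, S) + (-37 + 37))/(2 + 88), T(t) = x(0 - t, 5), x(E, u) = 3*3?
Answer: I*sqrt(1217705)/15 ≈ 73.566*I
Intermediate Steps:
x(E, u) = 9
T(t) = 9
R(S) = -1/45 (R(S) = -(4 + (-37 + 37))/(2*(2 + 88)) = -(4 + 0)/(2*90) = -2/90 = -1/2*2/45 = -1/45)
sqrt(11*(-492) + R(T(6))) = sqrt(11*(-492) - 1/45) = sqrt(-5412 - 1/45) = sqrt(-243541/45) = I*sqrt(1217705)/15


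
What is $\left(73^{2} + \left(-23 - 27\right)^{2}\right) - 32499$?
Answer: $-24670$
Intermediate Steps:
$\left(73^{2} + \left(-23 - 27\right)^{2}\right) - 32499 = \left(5329 + \left(-50\right)^{2}\right) - 32499 = \left(5329 + 2500\right) - 32499 = 7829 - 32499 = -24670$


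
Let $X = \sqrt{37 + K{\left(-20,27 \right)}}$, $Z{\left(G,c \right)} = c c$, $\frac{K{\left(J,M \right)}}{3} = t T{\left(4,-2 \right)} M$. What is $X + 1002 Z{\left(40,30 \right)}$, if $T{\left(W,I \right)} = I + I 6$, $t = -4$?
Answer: $901800 + \sqrt{4573} \approx 9.0187 \cdot 10^{5}$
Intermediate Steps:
$T{\left(W,I \right)} = 7 I$ ($T{\left(W,I \right)} = I + 6 I = 7 I$)
$K{\left(J,M \right)} = 168 M$ ($K{\left(J,M \right)} = 3 - 4 \cdot 7 \left(-2\right) M = 3 \left(-4\right) \left(-14\right) M = 3 \cdot 56 M = 168 M$)
$Z{\left(G,c \right)} = c^{2}$
$X = \sqrt{4573}$ ($X = \sqrt{37 + 168 \cdot 27} = \sqrt{37 + 4536} = \sqrt{4573} \approx 67.624$)
$X + 1002 Z{\left(40,30 \right)} = \sqrt{4573} + 1002 \cdot 30^{2} = \sqrt{4573} + 1002 \cdot 900 = \sqrt{4573} + 901800 = 901800 + \sqrt{4573}$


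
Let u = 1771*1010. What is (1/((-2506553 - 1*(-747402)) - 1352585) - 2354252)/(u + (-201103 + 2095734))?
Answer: -7325810701473/11461584789976 ≈ -0.63916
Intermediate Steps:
u = 1788710
(1/((-2506553 - 1*(-747402)) - 1352585) - 2354252)/(u + (-201103 + 2095734)) = (1/((-2506553 - 1*(-747402)) - 1352585) - 2354252)/(1788710 + (-201103 + 2095734)) = (1/((-2506553 + 747402) - 1352585) - 2354252)/(1788710 + 1894631) = (1/(-1759151 - 1352585) - 2354252)/3683341 = (1/(-3111736) - 2354252)*(1/3683341) = (-1/3111736 - 2354252)*(1/3683341) = -7325810701473/3111736*1/3683341 = -7325810701473/11461584789976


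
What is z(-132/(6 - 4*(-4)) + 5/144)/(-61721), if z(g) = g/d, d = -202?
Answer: -859/1795340448 ≈ -4.7846e-7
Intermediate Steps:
z(g) = -g/202 (z(g) = g/(-202) = g*(-1/202) = -g/202)
z(-132/(6 - 4*(-4)) + 5/144)/(-61721) = -(-132/(6 - 4*(-4)) + 5/144)/202/(-61721) = -(-132/(6 + 16) + 5*(1/144))/202*(-1/61721) = -(-132/22 + 5/144)/202*(-1/61721) = -(-132*1/22 + 5/144)/202*(-1/61721) = -(-6 + 5/144)/202*(-1/61721) = -1/202*(-859/144)*(-1/61721) = (859/29088)*(-1/61721) = -859/1795340448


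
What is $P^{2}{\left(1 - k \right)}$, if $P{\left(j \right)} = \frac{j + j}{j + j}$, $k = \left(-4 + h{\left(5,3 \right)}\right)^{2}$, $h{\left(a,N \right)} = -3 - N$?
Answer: $1$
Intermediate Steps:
$k = 100$ ($k = \left(-4 - 6\right)^{2} = \left(-10\right)^{2} = 100$)
$P{\left(j \right)} = 1$ ($P{\left(j \right)} = \frac{2 j}{2 j} = 2 j \frac{1}{2 j} = 1$)
$P^{2}{\left(1 - k \right)} = 1^{2} = 1$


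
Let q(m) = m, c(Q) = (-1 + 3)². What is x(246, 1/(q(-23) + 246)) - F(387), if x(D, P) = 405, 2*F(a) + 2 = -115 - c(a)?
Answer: 931/2 ≈ 465.50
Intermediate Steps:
c(Q) = 4 (c(Q) = 2² = 4)
F(a) = -121/2 (F(a) = -1 + (-115 - 1*4)/2 = -1 + (-115 - 4)/2 = -1 + (½)*(-119) = -1 - 119/2 = -121/2)
x(246, 1/(q(-23) + 246)) - F(387) = 405 - 1*(-121/2) = 405 + 121/2 = 931/2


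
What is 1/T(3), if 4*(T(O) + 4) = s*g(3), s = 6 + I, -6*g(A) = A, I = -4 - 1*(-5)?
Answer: -8/39 ≈ -0.20513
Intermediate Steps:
I = 1 (I = -4 + 5 = 1)
g(A) = -A/6
s = 7 (s = 6 + 1 = 7)
T(O) = -39/8 (T(O) = -4 + (7*(-⅙*3))/4 = -4 + (7*(-½))/4 = -4 + (¼)*(-7/2) = -4 - 7/8 = -39/8)
1/T(3) = 1/(-39/8) = -8/39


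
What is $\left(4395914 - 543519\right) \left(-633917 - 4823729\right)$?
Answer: $-21025008162170$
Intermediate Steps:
$\left(4395914 - 543519\right) \left(-633917 - 4823729\right) = 3852395 \left(-5457646\right) = -21025008162170$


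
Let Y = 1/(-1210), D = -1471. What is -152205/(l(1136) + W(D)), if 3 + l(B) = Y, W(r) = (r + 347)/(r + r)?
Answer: 90303733850/1553727 ≈ 58121.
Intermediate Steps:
Y = -1/1210 ≈ -0.00082645
W(r) = (347 + r)/(2*r) (W(r) = (347 + r)/((2*r)) = (347 + r)*(1/(2*r)) = (347 + r)/(2*r))
l(B) = -3631/1210 (l(B) = -3 - 1/1210 = -3631/1210)
-152205/(l(1136) + W(D)) = -152205/(-3631/1210 + (½)*(347 - 1471)/(-1471)) = -152205/(-3631/1210 + (½)*(-1/1471)*(-1124)) = -152205/(-3631/1210 + 562/1471) = -152205/(-4661181/1779910) = -152205*(-1779910/4661181) = 90303733850/1553727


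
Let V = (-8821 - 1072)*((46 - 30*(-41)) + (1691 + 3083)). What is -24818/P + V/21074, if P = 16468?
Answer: -246544113683/86761658 ≈ -2841.6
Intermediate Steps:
V = -59852650 (V = -9893*((46 + 1230) + 4774) = -9893*(1276 + 4774) = -9893*6050 = -59852650)
-24818/P + V/21074 = -24818/16468 - 59852650/21074 = -24818*1/16468 - 59852650*1/21074 = -12409/8234 - 29926325/10537 = -246544113683/86761658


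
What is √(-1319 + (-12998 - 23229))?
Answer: I*√37546 ≈ 193.77*I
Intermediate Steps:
√(-1319 + (-12998 - 23229)) = √(-1319 - 36227) = √(-37546) = I*√37546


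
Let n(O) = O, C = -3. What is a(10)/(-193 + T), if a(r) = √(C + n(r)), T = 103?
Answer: -√7/90 ≈ -0.029397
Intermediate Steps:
a(r) = √(-3 + r)
a(10)/(-193 + T) = √(-3 + 10)/(-193 + 103) = √7/(-90) = -√7/90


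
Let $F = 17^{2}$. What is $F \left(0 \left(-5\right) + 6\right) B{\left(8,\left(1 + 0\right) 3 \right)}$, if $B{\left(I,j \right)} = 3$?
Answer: $5202$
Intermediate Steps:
$F = 289$
$F \left(0 \left(-5\right) + 6\right) B{\left(8,\left(1 + 0\right) 3 \right)} = 289 \left(0 \left(-5\right) + 6\right) 3 = 289 \left(0 + 6\right) 3 = 289 \cdot 6 \cdot 3 = 289 \cdot 18 = 5202$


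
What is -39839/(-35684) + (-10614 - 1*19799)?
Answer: -1085217653/35684 ≈ -30412.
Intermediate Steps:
-39839/(-35684) + (-10614 - 1*19799) = -39839*(-1/35684) + (-10614 - 19799) = 39839/35684 - 30413 = -1085217653/35684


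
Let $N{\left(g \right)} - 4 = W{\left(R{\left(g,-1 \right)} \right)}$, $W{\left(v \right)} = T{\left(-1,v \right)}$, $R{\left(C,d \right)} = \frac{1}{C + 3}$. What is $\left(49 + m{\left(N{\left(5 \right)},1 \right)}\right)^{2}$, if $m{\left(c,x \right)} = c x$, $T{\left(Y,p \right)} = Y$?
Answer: $2704$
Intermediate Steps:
$R{\left(C,d \right)} = \frac{1}{3 + C}$
$W{\left(v \right)} = -1$
$N{\left(g \right)} = 3$ ($N{\left(g \right)} = 4 - 1 = 3$)
$\left(49 + m{\left(N{\left(5 \right)},1 \right)}\right)^{2} = \left(49 + 3 \cdot 1\right)^{2} = \left(49 + 3\right)^{2} = 52^{2} = 2704$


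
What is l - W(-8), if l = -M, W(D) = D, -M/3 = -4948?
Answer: -14836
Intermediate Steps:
M = 14844 (M = -3*(-4948) = 14844)
l = -14844 (l = -1*14844 = -14844)
l - W(-8) = -14844 - 1*(-8) = -14844 + 8 = -14836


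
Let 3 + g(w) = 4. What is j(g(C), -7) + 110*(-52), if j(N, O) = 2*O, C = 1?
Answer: -5734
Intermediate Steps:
g(w) = 1 (g(w) = -3 + 4 = 1)
j(g(C), -7) + 110*(-52) = 2*(-7) + 110*(-52) = -14 - 5720 = -5734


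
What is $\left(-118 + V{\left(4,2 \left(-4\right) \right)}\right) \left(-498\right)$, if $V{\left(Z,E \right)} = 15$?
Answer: $51294$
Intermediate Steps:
$\left(-118 + V{\left(4,2 \left(-4\right) \right)}\right) \left(-498\right) = \left(-118 + 15\right) \left(-498\right) = \left(-103\right) \left(-498\right) = 51294$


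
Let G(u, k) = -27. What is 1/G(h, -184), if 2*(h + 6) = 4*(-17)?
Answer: -1/27 ≈ -0.037037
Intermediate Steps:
h = -40 (h = -6 + (4*(-17))/2 = -6 + (½)*(-68) = -6 - 34 = -40)
1/G(h, -184) = 1/(-27) = -1/27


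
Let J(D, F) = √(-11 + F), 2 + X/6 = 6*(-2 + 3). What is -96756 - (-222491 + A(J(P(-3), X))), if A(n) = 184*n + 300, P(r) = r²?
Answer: 125435 - 184*√13 ≈ 1.2477e+5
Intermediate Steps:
X = 24 (X = -12 + 6*(6*(-2 + 3)) = -12 + 6*(6*1) = -12 + 6*6 = -12 + 36 = 24)
A(n) = 300 + 184*n
-96756 - (-222491 + A(J(P(-3), X))) = -96756 - (-222491 + (300 + 184*√(-11 + 24))) = -96756 - (-222491 + (300 + 184*√13)) = -96756 - (-222191 + 184*√13) = -96756 + (222191 - 184*√13) = 125435 - 184*√13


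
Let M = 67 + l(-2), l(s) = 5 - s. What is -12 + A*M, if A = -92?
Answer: -6820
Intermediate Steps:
M = 74 (M = 67 + (5 - 1*(-2)) = 67 + (5 + 2) = 67 + 7 = 74)
-12 + A*M = -12 - 92*74 = -12 - 6808 = -6820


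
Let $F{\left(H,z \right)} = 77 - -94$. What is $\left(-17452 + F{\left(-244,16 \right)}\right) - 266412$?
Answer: $-283693$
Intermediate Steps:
$F{\left(H,z \right)} = 171$ ($F{\left(H,z \right)} = 77 + 94 = 171$)
$\left(-17452 + F{\left(-244,16 \right)}\right) - 266412 = \left(-17452 + 171\right) - 266412 = -17281 - 266412 = -283693$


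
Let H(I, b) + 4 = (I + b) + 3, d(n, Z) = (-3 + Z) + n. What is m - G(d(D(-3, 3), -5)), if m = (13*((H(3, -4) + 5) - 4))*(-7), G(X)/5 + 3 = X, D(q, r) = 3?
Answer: 131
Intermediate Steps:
d(n, Z) = -3 + Z + n
H(I, b) = -1 + I + b (H(I, b) = -4 + ((I + b) + 3) = -4 + (3 + I + b) = -1 + I + b)
G(X) = -15 + 5*X
m = 91 (m = (13*(((-1 + 3 - 4) + 5) - 4))*(-7) = (13*((-2 + 5) - 4))*(-7) = (13*(3 - 4))*(-7) = (13*(-1))*(-7) = -13*(-7) = 91)
m - G(d(D(-3, 3), -5)) = 91 - (-15 + 5*(-3 - 5 + 3)) = 91 - (-15 + 5*(-5)) = 91 - (-15 - 25) = 91 - 1*(-40) = 91 + 40 = 131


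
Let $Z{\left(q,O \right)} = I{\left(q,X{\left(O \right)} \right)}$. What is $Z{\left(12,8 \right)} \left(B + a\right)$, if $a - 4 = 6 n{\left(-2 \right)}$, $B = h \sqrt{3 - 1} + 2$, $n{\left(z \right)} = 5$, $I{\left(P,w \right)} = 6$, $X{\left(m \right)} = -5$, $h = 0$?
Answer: $216$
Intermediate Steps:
$Z{\left(q,O \right)} = 6$
$B = 2$ ($B = 0 \sqrt{3 - 1} + 2 = 0 \sqrt{2} + 2 = 0 + 2 = 2$)
$a = 34$ ($a = 4 + 6 \cdot 5 = 4 + 30 = 34$)
$Z{\left(12,8 \right)} \left(B + a\right) = 6 \left(2 + 34\right) = 6 \cdot 36 = 216$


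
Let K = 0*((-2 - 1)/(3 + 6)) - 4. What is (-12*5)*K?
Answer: 240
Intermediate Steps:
K = -4 (K = 0*(-3/9) - 4 = 0*(-3*⅑) - 4 = 0*(-⅓) - 4 = 0 - 4 = -4)
(-12*5)*K = -12*5*(-4) = -60*(-4) = 240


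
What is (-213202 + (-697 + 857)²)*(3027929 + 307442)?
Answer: -625722270342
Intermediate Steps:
(-213202 + (-697 + 857)²)*(3027929 + 307442) = (-213202 + 160²)*3335371 = (-213202 + 25600)*3335371 = -187602*3335371 = -625722270342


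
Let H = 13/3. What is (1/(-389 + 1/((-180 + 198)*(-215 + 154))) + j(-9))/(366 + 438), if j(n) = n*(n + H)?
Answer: 1494839/28617241 ≈ 0.052236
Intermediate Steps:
H = 13/3 (H = 13*(⅓) = 13/3 ≈ 4.3333)
j(n) = n*(13/3 + n) (j(n) = n*(n + 13/3) = n*(13/3 + n))
(1/(-389 + 1/((-180 + 198)*(-215 + 154))) + j(-9))/(366 + 438) = (1/(-389 + 1/((-180 + 198)*(-215 + 154))) + (⅓)*(-9)*(13 + 3*(-9)))/(366 + 438) = (1/(-389 + 1/(18*(-61))) + (⅓)*(-9)*(13 - 27))/804 = (1/(-389 + 1/(-1098)) + (⅓)*(-9)*(-14))*(1/804) = (1/(-389 - 1/1098) + 42)*(1/804) = (1/(-427123/1098) + 42)*(1/804) = (-1098/427123 + 42)*(1/804) = (17938068/427123)*(1/804) = 1494839/28617241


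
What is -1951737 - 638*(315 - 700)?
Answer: -1706107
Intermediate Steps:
-1951737 - 638*(315 - 700) = -1951737 - 638*(-385) = -1951737 - 1*(-245630) = -1951737 + 245630 = -1706107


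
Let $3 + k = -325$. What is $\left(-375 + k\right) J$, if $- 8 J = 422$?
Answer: $\frac{148333}{4} \approx 37083.0$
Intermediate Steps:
$k = -328$ ($k = -3 - 325 = -328$)
$J = - \frac{211}{4}$ ($J = \left(- \frac{1}{8}\right) 422 = - \frac{211}{4} \approx -52.75$)
$\left(-375 + k\right) J = \left(-375 - 328\right) \left(- \frac{211}{4}\right) = \left(-703\right) \left(- \frac{211}{4}\right) = \frac{148333}{4}$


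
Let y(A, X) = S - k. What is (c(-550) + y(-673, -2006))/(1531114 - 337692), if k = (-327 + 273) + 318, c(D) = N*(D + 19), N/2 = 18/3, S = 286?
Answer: -3175/596711 ≈ -0.0053208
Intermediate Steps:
N = 12 (N = 2*(18/3) = 2*(18*(⅓)) = 2*6 = 12)
c(D) = 228 + 12*D (c(D) = 12*(D + 19) = 12*(19 + D) = 228 + 12*D)
k = 264 (k = -54 + 318 = 264)
y(A, X) = 22 (y(A, X) = 286 - 1*264 = 286 - 264 = 22)
(c(-550) + y(-673, -2006))/(1531114 - 337692) = ((228 + 12*(-550)) + 22)/(1531114 - 337692) = ((228 - 6600) + 22)/1193422 = (-6372 + 22)*(1/1193422) = -6350*1/1193422 = -3175/596711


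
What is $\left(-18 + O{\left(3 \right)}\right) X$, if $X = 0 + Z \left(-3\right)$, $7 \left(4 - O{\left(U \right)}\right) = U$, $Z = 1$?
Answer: $\frac{303}{7} \approx 43.286$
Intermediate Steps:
$O{\left(U \right)} = 4 - \frac{U}{7}$
$X = -3$ ($X = 0 + 1 \left(-3\right) = 0 - 3 = -3$)
$\left(-18 + O{\left(3 \right)}\right) X = \left(-18 + \left(4 - \frac{3}{7}\right)\right) \left(-3\right) = \left(-18 + \frac{25}{7}\right) \left(-3\right) = \left(- \frac{101}{7}\right) \left(-3\right) = \frac{303}{7}$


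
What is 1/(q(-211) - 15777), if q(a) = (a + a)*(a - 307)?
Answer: 1/202819 ≈ 4.9305e-6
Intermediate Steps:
q(a) = 2*a*(-307 + a) (q(a) = (2*a)*(-307 + a) = 2*a*(-307 + a))
1/(q(-211) - 15777) = 1/(2*(-211)*(-307 - 211) - 15777) = 1/(2*(-211)*(-518) - 15777) = 1/(218596 - 15777) = 1/202819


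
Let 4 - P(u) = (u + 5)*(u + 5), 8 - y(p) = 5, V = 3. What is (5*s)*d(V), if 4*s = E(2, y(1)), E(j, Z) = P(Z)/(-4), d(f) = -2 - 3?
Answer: -375/4 ≈ -93.750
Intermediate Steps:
y(p) = 3 (y(p) = 8 - 1*5 = 8 - 5 = 3)
P(u) = 4 - (5 + u)² (P(u) = 4 - (u + 5)*(u + 5) = 4 - (5 + u)*(5 + u) = 4 - (5 + u)²)
d(f) = -5
E(j, Z) = -1 + (5 + Z)²/4 (E(j, Z) = (4 - (5 + Z)²)/(-4) = (4 - (5 + Z)²)*(-¼) = -1 + (5 + Z)²/4)
s = 15/4 (s = (-1 + (5 + 3)²/4)/4 = (-1 + (¼)*8²)/4 = (-1 + (¼)*64)/4 = (-1 + 16)/4 = (¼)*15 = 15/4 ≈ 3.7500)
(5*s)*d(V) = (5*(15/4))*(-5) = (75/4)*(-5) = -375/4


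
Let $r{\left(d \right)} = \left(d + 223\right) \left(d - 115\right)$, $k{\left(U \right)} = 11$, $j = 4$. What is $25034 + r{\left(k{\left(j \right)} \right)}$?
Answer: $698$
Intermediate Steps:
$r{\left(d \right)} = \left(-115 + d\right) \left(223 + d\right)$ ($r{\left(d \right)} = \left(223 + d\right) \left(-115 + d\right) = \left(-115 + d\right) \left(223 + d\right)$)
$25034 + r{\left(k{\left(j \right)} \right)} = 25034 + \left(-25645 + 11^{2} + 108 \cdot 11\right) = 25034 + \left(-25645 + 121 + 1188\right) = 25034 - 24336 = 698$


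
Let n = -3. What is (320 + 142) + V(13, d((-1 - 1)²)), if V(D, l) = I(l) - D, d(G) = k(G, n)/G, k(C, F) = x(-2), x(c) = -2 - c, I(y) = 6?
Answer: 455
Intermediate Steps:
k(C, F) = 0 (k(C, F) = -2 - 1*(-2) = -2 + 2 = 0)
d(G) = 0 (d(G) = 0/G = 0)
V(D, l) = 6 - D
(320 + 142) + V(13, d((-1 - 1)²)) = (320 + 142) + (6 - 1*13) = 462 + (6 - 13) = 462 - 7 = 455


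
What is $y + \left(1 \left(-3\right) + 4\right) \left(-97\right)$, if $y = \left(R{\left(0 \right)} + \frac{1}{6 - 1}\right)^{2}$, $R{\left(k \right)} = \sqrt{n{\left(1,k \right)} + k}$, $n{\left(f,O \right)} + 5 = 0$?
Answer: $- \frac{2549}{25} + \frac{2 i \sqrt{5}}{5} \approx -101.96 + 0.89443 i$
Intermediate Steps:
$n{\left(f,O \right)} = -5$ ($n{\left(f,O \right)} = -5 + 0 = -5$)
$R{\left(k \right)} = \sqrt{-5 + k}$
$y = \left(\frac{1}{5} + i \sqrt{5}\right)^{2}$ ($y = \left(\sqrt{-5 + 0} + \frac{1}{6 - 1}\right)^{2} = \left(\sqrt{-5} + \frac{1}{5}\right)^{2} = \left(i \sqrt{5} + \frac{1}{5}\right)^{2} = \left(\frac{1}{5} + i \sqrt{5}\right)^{2} \approx -4.96 + 0.89443 i$)
$y + \left(1 \left(-3\right) + 4\right) \left(-97\right) = \left(- \frac{124}{25} + \frac{2 i \sqrt{5}}{5}\right) + \left(1 \left(-3\right) + 4\right) \left(-97\right) = \left(- \frac{124}{25} + \frac{2 i \sqrt{5}}{5}\right) + \left(-3 + 4\right) \left(-97\right) = \left(- \frac{124}{25} + \frac{2 i \sqrt{5}}{5}\right) + 1 \left(-97\right) = \left(- \frac{124}{25} + \frac{2 i \sqrt{5}}{5}\right) - 97 = - \frac{2549}{25} + \frac{2 i \sqrt{5}}{5}$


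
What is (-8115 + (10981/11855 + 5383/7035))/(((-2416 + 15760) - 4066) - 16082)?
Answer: 3866567569/3242589084 ≈ 1.1924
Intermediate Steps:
(-8115 + (10981/11855 + 5383/7035))/(((-2416 + 15760) - 4066) - 16082) = (-8115 + (10981*(1/11855) + 5383*(1/7035)))/((13344 - 4066) - 16082) = (-8115 + (10981/11855 + 769/1005))/(9278 - 16082) = (-8115 + 806096/476571)/(-6804) = -3866567569/476571*(-1/6804) = 3866567569/3242589084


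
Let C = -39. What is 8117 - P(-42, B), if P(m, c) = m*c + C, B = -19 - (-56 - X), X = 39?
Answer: 11348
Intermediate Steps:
B = 76 (B = -19 - (-56 - 1*39) = -19 - (-56 - 39) = -19 - 1*(-95) = -19 + 95 = 76)
P(m, c) = -39 + c*m (P(m, c) = m*c - 39 = c*m - 39 = -39 + c*m)
8117 - P(-42, B) = 8117 - (-39 + 76*(-42)) = 8117 - (-39 - 3192) = 8117 - 1*(-3231) = 8117 + 3231 = 11348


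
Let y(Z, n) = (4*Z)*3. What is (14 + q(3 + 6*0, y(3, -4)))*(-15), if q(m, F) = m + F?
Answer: -795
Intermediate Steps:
y(Z, n) = 12*Z
q(m, F) = F + m
(14 + q(3 + 6*0, y(3, -4)))*(-15) = (14 + (12*3 + (3 + 6*0)))*(-15) = (14 + (36 + (3 + 0)))*(-15) = (14 + (36 + 3))*(-15) = (14 + 39)*(-15) = 53*(-15) = -795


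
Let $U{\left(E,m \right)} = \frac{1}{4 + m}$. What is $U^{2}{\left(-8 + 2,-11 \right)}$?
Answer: $\frac{1}{49} \approx 0.020408$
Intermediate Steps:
$U^{2}{\left(-8 + 2,-11 \right)} = \left(\frac{1}{4 - 11}\right)^{2} = \left(\frac{1}{-7}\right)^{2} = \left(- \frac{1}{7}\right)^{2} = \frac{1}{49}$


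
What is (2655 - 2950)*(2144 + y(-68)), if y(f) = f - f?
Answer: -632480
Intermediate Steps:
y(f) = 0
(2655 - 2950)*(2144 + y(-68)) = (2655 - 2950)*(2144 + 0) = -295*2144 = -632480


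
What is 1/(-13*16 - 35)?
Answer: -1/243 ≈ -0.0041152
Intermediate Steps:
1/(-13*16 - 35) = 1/(-208 - 35) = 1/(-243) = -1/243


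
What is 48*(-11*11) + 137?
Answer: -5671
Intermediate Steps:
48*(-11*11) + 137 = 48*(-121) + 137 = -5808 + 137 = -5671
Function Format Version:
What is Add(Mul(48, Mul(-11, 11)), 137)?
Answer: -5671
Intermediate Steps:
Add(Mul(48, Mul(-11, 11)), 137) = Add(Mul(48, -121), 137) = Add(-5808, 137) = -5671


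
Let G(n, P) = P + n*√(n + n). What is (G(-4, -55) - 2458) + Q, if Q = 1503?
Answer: -1010 - 8*I*√2 ≈ -1010.0 - 11.314*I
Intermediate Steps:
G(n, P) = P + √2*n^(3/2) (G(n, P) = P + n*√(2*n) = P + n*(√2*√n) = P + √2*n^(3/2))
(G(-4, -55) - 2458) + Q = ((-55 + √2*(-4)^(3/2)) - 2458) + 1503 = ((-55 + √2*(-8*I)) - 2458) + 1503 = ((-55 - 8*I*√2) - 2458) + 1503 = (-2513 - 8*I*√2) + 1503 = -1010 - 8*I*√2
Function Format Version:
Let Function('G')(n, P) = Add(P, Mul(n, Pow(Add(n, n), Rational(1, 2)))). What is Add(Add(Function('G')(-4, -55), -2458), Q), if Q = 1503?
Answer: Add(-1010, Mul(-8, I, Pow(2, Rational(1, 2)))) ≈ Add(-1010.0, Mul(-11.314, I))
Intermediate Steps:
Function('G')(n, P) = Add(P, Mul(Pow(2, Rational(1, 2)), Pow(n, Rational(3, 2)))) (Function('G')(n, P) = Add(P, Mul(n, Pow(Mul(2, n), Rational(1, 2)))) = Add(P, Mul(n, Mul(Pow(2, Rational(1, 2)), Pow(n, Rational(1, 2))))) = Add(P, Mul(Pow(2, Rational(1, 2)), Pow(n, Rational(3, 2)))))
Add(Add(Function('G')(-4, -55), -2458), Q) = Add(Add(Add(-55, Mul(Pow(2, Rational(1, 2)), Pow(-4, Rational(3, 2)))), -2458), 1503) = Add(Add(Add(-55, Mul(Pow(2, Rational(1, 2)), Mul(-8, I))), -2458), 1503) = Add(Add(Add(-55, Mul(-8, I, Pow(2, Rational(1, 2)))), -2458), 1503) = Add(Add(-2513, Mul(-8, I, Pow(2, Rational(1, 2)))), 1503) = Add(-1010, Mul(-8, I, Pow(2, Rational(1, 2))))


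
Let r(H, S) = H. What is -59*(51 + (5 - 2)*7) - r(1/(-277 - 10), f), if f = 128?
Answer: -1219175/287 ≈ -4248.0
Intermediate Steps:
-59*(51 + (5 - 2)*7) - r(1/(-277 - 10), f) = -59*(51 + (5 - 2)*7) - 1/(-277 - 10) = -59*(51 + 3*7) - 1/(-287) = -59*(51 + 21) - 1*(-1/287) = -59*72 + 1/287 = -4248 + 1/287 = -1219175/287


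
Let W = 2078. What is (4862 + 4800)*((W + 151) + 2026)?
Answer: 41111810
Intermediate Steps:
(4862 + 4800)*((W + 151) + 2026) = (4862 + 4800)*((2078 + 151) + 2026) = 9662*(2229 + 2026) = 9662*4255 = 41111810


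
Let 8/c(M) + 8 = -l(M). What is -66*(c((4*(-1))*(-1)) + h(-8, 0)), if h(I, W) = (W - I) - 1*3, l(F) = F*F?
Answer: -308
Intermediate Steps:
l(F) = F²
c(M) = 8/(-8 - M²)
h(I, W) = -3 + W - I (h(I, W) = (W - I) - 3 = -3 + W - I)
-66*(c((4*(-1))*(-1)) + h(-8, 0)) = -66*(-8/(8 + ((4*(-1))*(-1))²) + (-3 + 0 - 1*(-8))) = -66*(-8/(8 + (-4*(-1))²) + (-3 + 0 + 8)) = -66*(-8/(8 + 4²) + 5) = -66*(-8/(8 + 16) + 5) = -66*(-8/24 + 5) = -66*(-8*1/24 + 5) = -66*(-⅓ + 5) = -66*14/3 = -308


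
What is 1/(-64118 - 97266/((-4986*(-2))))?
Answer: -1662/106580327 ≈ -1.5594e-5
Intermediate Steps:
1/(-64118 - 97266/((-4986*(-2)))) = 1/(-64118 - 97266/((-831*(-12)))) = 1/(-64118 - 97266/9972) = 1/(-64118 - 97266*1/9972) = 1/(-64118 - 16211/1662) = 1/(-106580327/1662) = -1662/106580327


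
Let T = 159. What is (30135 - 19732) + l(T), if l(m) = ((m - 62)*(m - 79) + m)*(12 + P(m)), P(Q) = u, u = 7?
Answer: 160864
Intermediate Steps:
P(Q) = 7
l(m) = 19*m + 19*(-79 + m)*(-62 + m) (l(m) = ((m - 62)*(m - 79) + m)*(12 + 7) = ((-62 + m)*(-79 + m) + m)*19 = ((-79 + m)*(-62 + m) + m)*19 = (m + (-79 + m)*(-62 + m))*19 = 19*m + 19*(-79 + m)*(-62 + m))
(30135 - 19732) + l(T) = (30135 - 19732) + (93062 - 2660*159 + 19*159²) = 10403 + (93062 - 422940 + 19*25281) = 10403 + (93062 - 422940 + 480339) = 10403 + 150461 = 160864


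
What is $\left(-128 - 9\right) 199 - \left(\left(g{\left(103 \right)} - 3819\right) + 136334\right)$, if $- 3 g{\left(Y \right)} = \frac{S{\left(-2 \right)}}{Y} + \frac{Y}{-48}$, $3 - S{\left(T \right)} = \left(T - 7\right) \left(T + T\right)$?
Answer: $- \frac{2369839489}{14832} \approx -1.5978 \cdot 10^{5}$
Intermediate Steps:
$S{\left(T \right)} = 3 - 2 T \left(-7 + T\right)$ ($S{\left(T \right)} = 3 - \left(T - 7\right) \left(T + T\right) = 3 - \left(-7 + T\right) 2 T = 3 - 2 T \left(-7 + T\right)$)
$g{\left(Y \right)} = \frac{11}{Y} + \frac{Y}{144}$ ($g{\left(Y \right)} = - \frac{\frac{3 - 2 \left(-2\right)^{2} + 14 \left(-2\right)}{Y} + \frac{Y}{-48}}{3} = - \frac{\frac{3 - 8 - 28}{Y} + Y \left(- \frac{1}{48}\right)}{3} = - \frac{\frac{3 - 8 - 28}{Y} - \frac{Y}{48}}{3} = - \frac{- \frac{33}{Y} - \frac{Y}{48}}{3} = \frac{11}{Y} + \frac{Y}{144}$)
$\left(-128 - 9\right) 199 - \left(\left(g{\left(103 \right)} - 3819\right) + 136334\right) = \left(-128 - 9\right) 199 - \left(\left(\left(\frac{11}{103} + \frac{1}{144} \cdot 103\right) - 3819\right) + 136334\right) = \left(-137\right) 199 - \left(\left(\left(11 \cdot \frac{1}{103} + \frac{103}{144}\right) - 3819\right) + 136334\right) = -27263 - \left(\left(\left(\frac{11}{103} + \frac{103}{144}\right) - 3819\right) + 136334\right) = -27263 - \left(\left(\frac{12193}{14832} - 3819\right) + 136334\right) = -27263 - \left(- \frac{56631215}{14832} + 136334\right) = -27263 - \frac{1965474673}{14832} = - \frac{2369839489}{14832}$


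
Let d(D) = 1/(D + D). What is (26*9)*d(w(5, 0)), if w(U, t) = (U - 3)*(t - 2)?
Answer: -117/4 ≈ -29.250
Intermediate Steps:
w(U, t) = (-3 + U)*(-2 + t)
d(D) = 1/(2*D)
(26*9)*d(w(5, 0)) = (26*9)*(1/(2*(6 - 3*0 - 2*5 + 5*0))) = 234*(1/(2*(6 + 0 - 10 + 0))) = 234*((½)/(-4)) = 234*((½)*(-¼)) = 234*(-⅛) = -117/4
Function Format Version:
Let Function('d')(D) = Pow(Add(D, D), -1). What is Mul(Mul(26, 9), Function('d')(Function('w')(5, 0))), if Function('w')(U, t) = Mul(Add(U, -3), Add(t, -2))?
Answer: Rational(-117, 4) ≈ -29.250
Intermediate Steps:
Function('w')(U, t) = Mul(Add(-3, U), Add(-2, t))
Function('d')(D) = Mul(Rational(1, 2), Pow(D, -1)) (Function('d')(D) = Pow(Mul(2, D), -1) = Mul(Rational(1, 2), Pow(D, -1)))
Mul(Mul(26, 9), Function('d')(Function('w')(5, 0))) = Mul(Mul(26, 9), Mul(Rational(1, 2), Pow(Add(6, Mul(-3, 0), Mul(-2, 5), Mul(5, 0)), -1))) = Mul(234, Mul(Rational(1, 2), Pow(Add(6, 0, -10, 0), -1))) = Mul(234, Mul(Rational(1, 2), Pow(-4, -1))) = Mul(234, Mul(Rational(1, 2), Rational(-1, 4))) = Mul(234, Rational(-1, 8)) = Rational(-117, 4)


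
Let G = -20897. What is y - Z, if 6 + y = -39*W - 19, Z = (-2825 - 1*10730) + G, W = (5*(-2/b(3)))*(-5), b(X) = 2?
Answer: 33452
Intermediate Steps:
W = 25 (W = (5*(-2/2))*(-5) = (5*(-2*½))*(-5) = (5*(-1))*(-5) = -5*(-5) = 25)
Z = -34452 (Z = (-2825 - 1*10730) - 20897 = (-2825 - 10730) - 20897 = -13555 - 20897 = -34452)
y = -1000 (y = -6 + (-39*25 - 19) = -6 + (-975 - 19) = -6 - 994 = -1000)
y - Z = -1000 - 1*(-34452) = -1000 + 34452 = 33452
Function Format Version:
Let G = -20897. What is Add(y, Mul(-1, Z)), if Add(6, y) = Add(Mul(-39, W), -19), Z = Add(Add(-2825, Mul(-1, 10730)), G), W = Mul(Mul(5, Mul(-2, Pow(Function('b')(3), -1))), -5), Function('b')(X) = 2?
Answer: 33452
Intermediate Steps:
W = 25 (W = Mul(Mul(5, Mul(-2, Pow(2, -1))), -5) = Mul(Mul(5, Mul(-2, Rational(1, 2))), -5) = Mul(Mul(5, -1), -5) = Mul(-5, -5) = 25)
Z = -34452 (Z = Add(Add(-2825, Mul(-1, 10730)), -20897) = Add(Add(-2825, -10730), -20897) = Add(-13555, -20897) = -34452)
y = -1000 (y = Add(-6, Add(Mul(-39, 25), -19)) = Add(-6, Add(-975, -19)) = Add(-6, -994) = -1000)
Add(y, Mul(-1, Z)) = Add(-1000, Mul(-1, -34452)) = Add(-1000, 34452) = 33452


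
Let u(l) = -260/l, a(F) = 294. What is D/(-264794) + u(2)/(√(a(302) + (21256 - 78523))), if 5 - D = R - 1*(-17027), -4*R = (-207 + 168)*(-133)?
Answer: 62901/1059176 + 130*I*√56973/56973 ≈ 0.059387 + 0.54464*I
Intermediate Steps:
R = -5187/4 (R = -(-207 + 168)*(-133)/4 = -(-39)*(-133)/4 = -¼*5187 = -5187/4 ≈ -1296.8)
D = -62901/4 (D = 5 - (-5187/4 - 1*(-17027)) = 5 - (-5187/4 + 17027) = 5 - 1*62921/4 = 5 - 62921/4 = -62901/4 ≈ -15725.)
D/(-264794) + u(2)/(√(a(302) + (21256 - 78523))) = -62901/4/(-264794) + (-260/2)/(√(294 + (21256 - 78523))) = -62901/4*(-1/264794) + (-260*½)/(√(294 - 57267)) = 62901/1059176 - 130*(-I*√56973/56973) = 62901/1059176 - (-130)*I*√56973/56973 = 62901/1059176 + 130*I*√56973/56973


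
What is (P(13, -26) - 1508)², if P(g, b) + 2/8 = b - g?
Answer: 38303721/16 ≈ 2.3940e+6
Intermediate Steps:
P(g, b) = -¼ + b - g (P(g, b) = -¼ + (b - g) = -¼ + b - g)
(P(13, -26) - 1508)² = ((-¼ - 26 - 1*13) - 1508)² = ((-¼ - 26 - 13) - 1508)² = (-157/4 - 1508)² = (-6189/4)² = 38303721/16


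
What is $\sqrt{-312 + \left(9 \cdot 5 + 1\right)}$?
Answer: $i \sqrt{266} \approx 16.31 i$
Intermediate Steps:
$\sqrt{-312 + \left(9 \cdot 5 + 1\right)} = \sqrt{-312 + \left(45 + 1\right)} = \sqrt{-312 + 46} = \sqrt{-266} = i \sqrt{266}$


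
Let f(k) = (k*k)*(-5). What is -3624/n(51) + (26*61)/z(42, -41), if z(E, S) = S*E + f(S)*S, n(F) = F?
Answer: -414175702/5829011 ≈ -71.054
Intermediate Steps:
f(k) = -5*k**2 (f(k) = k**2*(-5) = -5*k**2)
z(E, S) = -5*S**3 + E*S (z(E, S) = S*E + (-5*S**2)*S = E*S - 5*S**3 = -5*S**3 + E*S)
-3624/n(51) + (26*61)/z(42, -41) = -3624/51 + (26*61)/((-41*(42 - 5*(-41)**2))) = -3624*1/51 + 1586/((-41*(42 - 5*1681))) = -1208/17 + 1586/((-41*(42 - 8405))) = -1208/17 + 1586/((-41*(-8363))) = -1208/17 + 1586/342883 = -414175702/5829011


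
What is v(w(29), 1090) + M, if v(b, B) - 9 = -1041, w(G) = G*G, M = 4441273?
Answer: 4440241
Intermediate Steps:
w(G) = G²
v(b, B) = -1032 (v(b, B) = 9 - 1041 = -1032)
v(w(29), 1090) + M = -1032 + 4441273 = 4440241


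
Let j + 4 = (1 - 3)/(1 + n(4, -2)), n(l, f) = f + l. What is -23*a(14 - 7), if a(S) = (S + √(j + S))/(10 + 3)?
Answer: -161/13 - 23*√21/39 ≈ -15.087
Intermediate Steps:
j = -14/3 (j = -4 + (1 - 3)/(1 + (-2 + 4)) = -4 - 2/(1 + 2) = -4 - 2/3 = -4 - 2*⅓ = -4 - ⅔ = -14/3 ≈ -4.6667)
a(S) = S/13 + √(-14/3 + S)/13 (a(S) = (S + √(-14/3 + S))/(10 + 3) = (S + √(-14/3 + S))/13 = (S + √(-14/3 + S))*(1/13) = S/13 + √(-14/3 + S)/13)
-23*a(14 - 7) = -23*((14 - 7)/13 + √(-42 + 9*(14 - 7))/39) = -23*((1/13)*7 + √(-42 + 9*7)/39) = -23*(7/13 + √(-42 + 63)/39) = -23*(7/13 + √21/39) = -161/13 - 23*√21/39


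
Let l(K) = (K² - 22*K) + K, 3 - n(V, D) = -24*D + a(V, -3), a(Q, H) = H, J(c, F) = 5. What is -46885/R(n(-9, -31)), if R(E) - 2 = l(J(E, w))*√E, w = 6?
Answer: -46885/2361602 - 2813100*I*√82/1180801 ≈ -0.019853 - 21.573*I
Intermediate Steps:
n(V, D) = 6 + 24*D (n(V, D) = 3 - (-24*D - 3) = 3 - (-3 - 24*D) = 3 + (3 + 24*D) = 6 + 24*D)
l(K) = K² - 21*K
R(E) = 2 - 80*√E (R(E) = 2 + (5*(-21 + 5))*√E = 2 + (5*(-16))*√E = 2 - 80*√E)
-46885/R(n(-9, -31)) = -46885/(2 - 80*√(6 + 24*(-31))) = -46885/(2 - 80*√(6 - 744)) = -46885/(2 - 240*I*√82)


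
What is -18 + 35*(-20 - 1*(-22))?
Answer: 52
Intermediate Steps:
-18 + 35*(-20 - 1*(-22)) = -18 + 35*(-20 + 22) = -18 + 35*2 = -18 + 70 = 52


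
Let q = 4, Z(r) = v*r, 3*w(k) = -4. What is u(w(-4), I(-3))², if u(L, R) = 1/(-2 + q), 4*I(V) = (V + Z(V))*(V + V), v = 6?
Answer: ¼ ≈ 0.25000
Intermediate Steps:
w(k) = -4/3 (w(k) = (⅓)*(-4) = -4/3)
Z(r) = 6*r
I(V) = 7*V²/2 (I(V) = ((V + 6*V)*(V + V))/4 = ((7*V)*(2*V))/4 = (14*V²)/4 = 7*V²/2)
u(L, R) = ½ (u(L, R) = 1/(-2 + 4) = 1/2 = ½)
u(w(-4), I(-3))² = (½)² = ¼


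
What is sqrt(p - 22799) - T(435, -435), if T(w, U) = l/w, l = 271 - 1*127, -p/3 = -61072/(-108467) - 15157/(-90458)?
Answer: -48/145 + I*sqrt(2195061881035895314128914)/9811707886 ≈ -0.33103 + 151.0*I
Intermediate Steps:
p = -21505455885/9811707886 (p = -3*(-61072/(-108467) - 15157/(-90458)) = -3*(-61072*(-1/108467) - 15157*(-1/90458)) = -3*(61072/108467 + 15157/90458) = -3*7168485295/9811707886 = -21505455885/9811707886 ≈ -2.1918)
l = 144 (l = 271 - 127 = 144)
T(w, U) = 144/w
sqrt(p - 22799) - T(435, -435) = sqrt(-21505455885/9811707886 - 22799) - 144/435 = sqrt(-223718633548799/9811707886) - 144/435 = I*sqrt(2195061881035895314128914)/9811707886 - 1*48/145 = I*sqrt(2195061881035895314128914)/9811707886 - 48/145 = -48/145 + I*sqrt(2195061881035895314128914)/9811707886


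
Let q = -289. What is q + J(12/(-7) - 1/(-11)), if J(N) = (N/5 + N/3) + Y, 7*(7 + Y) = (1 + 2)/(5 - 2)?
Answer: -68543/231 ≈ -296.72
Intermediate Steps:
Y = -48/7 (Y = -7 + ((1 + 2)/(5 - 2))/7 = -7 + (3/3)/7 = -7 + (3*(1/3))/7 = -7 + (1/7)*1 = -7 + 1/7 = -48/7 ≈ -6.8571)
J(N) = -48/7 + 8*N/15 (J(N) = (N/5 + N/3) - 48/7 = 8*N/15 - 48/7 = -48/7 + 8*N/15)
q + J(12/(-7) - 1/(-11)) = -289 + (-48/7 + 8*(12/(-7) - 1/(-11))/15) = -289 + (-48/7 + 8*(12*(-1/7) - 1*(-1/11))/15) = -289 + (-48/7 + 8*(-12/7 + 1/11)/15) = -289 + (-48/7 + (8/15)*(-125/77)) = -289 + (-48/7 - 200/231) = -289 - 1784/231 = -68543/231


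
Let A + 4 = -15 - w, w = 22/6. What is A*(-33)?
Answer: 748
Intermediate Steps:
w = 11/3 (w = 22*(⅙) = 11/3 ≈ 3.6667)
A = -68/3 (A = -4 + (-15 - 1*11/3) = -4 + (-15 - 11/3) = -4 - 56/3 = -68/3 ≈ -22.667)
A*(-33) = -68/3*(-33) = 748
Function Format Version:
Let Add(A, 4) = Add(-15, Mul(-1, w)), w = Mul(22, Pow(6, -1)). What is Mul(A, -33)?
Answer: 748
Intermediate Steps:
w = Rational(11, 3) (w = Mul(22, Rational(1, 6)) = Rational(11, 3) ≈ 3.6667)
A = Rational(-68, 3) (A = Add(-4, Add(-15, Mul(-1, Rational(11, 3)))) = Add(-4, Add(-15, Rational(-11, 3))) = Add(-4, Rational(-56, 3)) = Rational(-68, 3) ≈ -22.667)
Mul(A, -33) = Mul(Rational(-68, 3), -33) = 748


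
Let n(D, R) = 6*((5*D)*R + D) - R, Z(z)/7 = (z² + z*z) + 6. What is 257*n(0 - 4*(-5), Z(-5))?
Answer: 60376496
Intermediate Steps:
Z(z) = 42 + 14*z² (Z(z) = 7*((z² + z*z) + 6) = 7*((z² + z²) + 6) = 7*(2*z² + 6) = 7*(6 + 2*z²) = 42 + 14*z²)
n(D, R) = -R + 6*D + 30*D*R (n(D, R) = 6*(5*D*R + D) - R = 6*(D + 5*D*R) - R = (6*D + 30*D*R) - R = -R + 6*D + 30*D*R)
257*n(0 - 4*(-5), Z(-5)) = 257*(-(42 + 14*(-5)²) + 6*(0 - 4*(-5)) + 30*(0 - 4*(-5))*(42 + 14*(-5)²)) = 257*(-(42 + 14*25) + 6*(0 + 20) + 30*(0 + 20)*(42 + 14*25)) = 257*(-(42 + 350) + 6*20 + 30*20*(42 + 350)) = 257*(-1*392 + 120 + 30*20*392) = 257*(-392 + 120 + 235200) = 257*234928 = 60376496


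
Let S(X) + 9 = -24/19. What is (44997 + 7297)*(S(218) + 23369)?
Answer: 23208913904/19 ≈ 1.2215e+9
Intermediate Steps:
S(X) = -195/19 (S(X) = -9 - 24/19 = -195/19)
(44997 + 7297)*(S(218) + 23369) = (44997 + 7297)*(-195/19 + 23369) = 52294*(443816/19) = 23208913904/19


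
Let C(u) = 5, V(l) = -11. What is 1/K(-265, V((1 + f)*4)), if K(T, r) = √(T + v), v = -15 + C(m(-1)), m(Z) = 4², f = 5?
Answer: -I*√11/55 ≈ -0.060302*I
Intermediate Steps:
m(Z) = 16
v = -10 (v = -15 + 5 = -10)
K(T, r) = √(-10 + T) (K(T, r) = √(T - 10) = √(-10 + T))
1/K(-265, V((1 + f)*4)) = 1/(√(-10 - 265)) = 1/(√(-275)) = 1/(5*I*√11) = -I*√11/55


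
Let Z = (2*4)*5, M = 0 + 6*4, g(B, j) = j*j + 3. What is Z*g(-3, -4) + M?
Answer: 784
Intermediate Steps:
g(B, j) = 3 + j² (g(B, j) = j² + 3 = 3 + j²)
M = 24 (M = 0 + 24 = 24)
Z = 40 (Z = 8*5 = 40)
Z*g(-3, -4) + M = 40*(3 + (-4)²) + 24 = 40*(3 + 16) + 24 = 40*19 + 24 = 760 + 24 = 784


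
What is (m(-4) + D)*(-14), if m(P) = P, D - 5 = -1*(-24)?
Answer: -350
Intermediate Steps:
D = 29 (D = 5 - 1*(-24) = 5 + 24 = 29)
(m(-4) + D)*(-14) = (-4 + 29)*(-14) = 25*(-14) = -350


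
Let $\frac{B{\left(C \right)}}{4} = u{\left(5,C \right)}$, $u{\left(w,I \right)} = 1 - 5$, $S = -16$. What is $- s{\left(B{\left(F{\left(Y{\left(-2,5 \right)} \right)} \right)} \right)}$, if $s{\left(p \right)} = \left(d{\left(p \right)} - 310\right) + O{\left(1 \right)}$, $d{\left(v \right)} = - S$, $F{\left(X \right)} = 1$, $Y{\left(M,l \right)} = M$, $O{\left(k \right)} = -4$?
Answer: $298$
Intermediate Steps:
$d{\left(v \right)} = 16$ ($d{\left(v \right)} = \left(-1\right) \left(-16\right) = 16$)
$u{\left(w,I \right)} = -4$
$B{\left(C \right)} = -16$ ($B{\left(C \right)} = 4 \left(-4\right) = -16$)
$s{\left(p \right)} = -298$ ($s{\left(p \right)} = \left(16 - 310\right) - 4 = -294 - 4 = -298$)
$- s{\left(B{\left(F{\left(Y{\left(-2,5 \right)} \right)} \right)} \right)} = \left(-1\right) \left(-298\right) = 298$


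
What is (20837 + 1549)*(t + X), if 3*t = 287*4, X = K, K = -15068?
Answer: -328745872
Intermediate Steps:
X = -15068
t = 1148/3 (t = (287*4)/3 = (⅓)*1148 = 1148/3 ≈ 382.67)
(20837 + 1549)*(t + X) = (20837 + 1549)*(1148/3 - 15068) = 22386*(-44056/3) = -328745872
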